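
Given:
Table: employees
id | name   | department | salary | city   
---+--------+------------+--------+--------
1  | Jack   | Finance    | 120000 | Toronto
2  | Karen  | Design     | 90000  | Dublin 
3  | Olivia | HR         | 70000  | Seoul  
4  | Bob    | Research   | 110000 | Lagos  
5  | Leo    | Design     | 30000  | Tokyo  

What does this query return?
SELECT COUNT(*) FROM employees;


COUNT(*) counts all rows

5


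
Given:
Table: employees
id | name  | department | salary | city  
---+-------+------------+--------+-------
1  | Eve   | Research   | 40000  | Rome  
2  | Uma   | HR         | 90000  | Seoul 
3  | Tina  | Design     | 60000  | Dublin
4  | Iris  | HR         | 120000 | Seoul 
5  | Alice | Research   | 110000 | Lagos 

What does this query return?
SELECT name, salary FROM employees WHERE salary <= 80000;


Filtering: salary <= 80000
Matching: 2 rows

2 rows:
Eve, 40000
Tina, 60000


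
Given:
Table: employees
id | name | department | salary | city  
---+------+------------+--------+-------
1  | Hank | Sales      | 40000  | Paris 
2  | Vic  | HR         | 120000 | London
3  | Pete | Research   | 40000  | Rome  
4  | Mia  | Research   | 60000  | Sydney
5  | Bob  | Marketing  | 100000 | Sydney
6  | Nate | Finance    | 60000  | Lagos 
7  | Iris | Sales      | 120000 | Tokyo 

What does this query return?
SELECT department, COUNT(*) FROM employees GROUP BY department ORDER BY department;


Assigning each row to its department group:
  Hank -> Sales
  Vic -> HR
  Pete -> Research
  Mia -> Research
  Bob -> Marketing
  Nate -> Finance
  Iris -> Sales


5 groups:
Finance, 1
HR, 1
Marketing, 1
Research, 2
Sales, 2


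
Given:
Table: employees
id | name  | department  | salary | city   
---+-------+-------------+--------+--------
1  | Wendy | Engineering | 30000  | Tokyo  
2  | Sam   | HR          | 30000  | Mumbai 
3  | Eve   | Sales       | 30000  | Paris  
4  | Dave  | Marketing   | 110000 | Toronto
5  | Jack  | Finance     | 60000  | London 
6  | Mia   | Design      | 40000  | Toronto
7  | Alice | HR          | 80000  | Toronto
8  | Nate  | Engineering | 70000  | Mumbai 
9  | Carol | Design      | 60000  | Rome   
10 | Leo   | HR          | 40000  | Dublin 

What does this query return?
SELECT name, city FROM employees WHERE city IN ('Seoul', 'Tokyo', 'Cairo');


Filtering: city IN ('Seoul', 'Tokyo', 'Cairo')
Matching: 1 rows

1 rows:
Wendy, Tokyo


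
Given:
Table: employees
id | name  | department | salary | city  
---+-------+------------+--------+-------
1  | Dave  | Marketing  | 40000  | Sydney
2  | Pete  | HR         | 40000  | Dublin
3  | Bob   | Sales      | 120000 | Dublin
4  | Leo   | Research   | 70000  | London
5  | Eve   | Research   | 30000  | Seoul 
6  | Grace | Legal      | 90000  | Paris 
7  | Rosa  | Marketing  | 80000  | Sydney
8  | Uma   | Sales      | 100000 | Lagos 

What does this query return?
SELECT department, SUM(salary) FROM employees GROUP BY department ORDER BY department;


Summing salary within each department:
  HR: 40000 = 40000
  Legal: 90000 = 90000
  Marketing: 40000 + 80000 = 120000
  Research: 70000 + 30000 = 100000
  Sales: 120000 + 100000 = 220000


5 groups:
HR, 40000
Legal, 90000
Marketing, 120000
Research, 100000
Sales, 220000


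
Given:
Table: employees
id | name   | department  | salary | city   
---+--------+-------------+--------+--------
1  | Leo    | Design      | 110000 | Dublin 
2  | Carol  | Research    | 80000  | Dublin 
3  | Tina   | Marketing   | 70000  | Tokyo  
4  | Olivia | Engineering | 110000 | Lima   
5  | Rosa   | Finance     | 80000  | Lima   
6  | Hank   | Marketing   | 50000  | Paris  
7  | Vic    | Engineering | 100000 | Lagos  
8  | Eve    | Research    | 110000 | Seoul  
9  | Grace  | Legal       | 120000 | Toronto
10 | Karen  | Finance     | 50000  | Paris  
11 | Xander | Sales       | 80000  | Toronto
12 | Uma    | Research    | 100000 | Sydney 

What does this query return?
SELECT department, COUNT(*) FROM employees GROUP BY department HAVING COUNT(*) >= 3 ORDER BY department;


Groups with count >= 3:
  Research: 3 -> PASS
  Design: 1 -> filtered out
  Engineering: 2 -> filtered out
  Finance: 2 -> filtered out
  Legal: 1 -> filtered out
  Marketing: 2 -> filtered out
  Sales: 1 -> filtered out


1 groups:
Research, 3


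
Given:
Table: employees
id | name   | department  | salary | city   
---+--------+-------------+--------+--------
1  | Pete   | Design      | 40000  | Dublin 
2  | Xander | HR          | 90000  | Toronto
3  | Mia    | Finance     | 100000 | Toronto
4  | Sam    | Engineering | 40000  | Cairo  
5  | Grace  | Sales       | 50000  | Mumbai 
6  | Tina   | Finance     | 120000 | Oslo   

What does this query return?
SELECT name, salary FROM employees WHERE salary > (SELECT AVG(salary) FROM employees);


Subquery: AVG(salary) = 73333.33
Filtering: salary > 73333.33
  Xander (90000) -> MATCH
  Mia (100000) -> MATCH
  Tina (120000) -> MATCH


3 rows:
Xander, 90000
Mia, 100000
Tina, 120000


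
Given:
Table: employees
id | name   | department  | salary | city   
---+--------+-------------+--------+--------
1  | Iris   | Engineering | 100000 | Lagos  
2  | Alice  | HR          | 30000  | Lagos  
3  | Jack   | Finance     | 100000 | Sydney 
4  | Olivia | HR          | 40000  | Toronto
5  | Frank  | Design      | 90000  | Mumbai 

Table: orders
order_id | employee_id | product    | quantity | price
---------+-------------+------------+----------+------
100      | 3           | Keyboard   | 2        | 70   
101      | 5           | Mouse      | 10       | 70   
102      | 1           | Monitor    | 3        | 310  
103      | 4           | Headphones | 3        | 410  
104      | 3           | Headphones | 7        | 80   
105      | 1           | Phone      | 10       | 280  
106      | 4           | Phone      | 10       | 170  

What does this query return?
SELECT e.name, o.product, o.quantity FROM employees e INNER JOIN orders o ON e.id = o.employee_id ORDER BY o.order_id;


Joining employees.id = orders.employee_id:
  employee Jack (id=3) -> order Keyboard
  employee Frank (id=5) -> order Mouse
  employee Iris (id=1) -> order Monitor
  employee Olivia (id=4) -> order Headphones
  employee Jack (id=3) -> order Headphones
  employee Iris (id=1) -> order Phone
  employee Olivia (id=4) -> order Phone


7 rows:
Jack, Keyboard, 2
Frank, Mouse, 10
Iris, Monitor, 3
Olivia, Headphones, 3
Jack, Headphones, 7
Iris, Phone, 10
Olivia, Phone, 10


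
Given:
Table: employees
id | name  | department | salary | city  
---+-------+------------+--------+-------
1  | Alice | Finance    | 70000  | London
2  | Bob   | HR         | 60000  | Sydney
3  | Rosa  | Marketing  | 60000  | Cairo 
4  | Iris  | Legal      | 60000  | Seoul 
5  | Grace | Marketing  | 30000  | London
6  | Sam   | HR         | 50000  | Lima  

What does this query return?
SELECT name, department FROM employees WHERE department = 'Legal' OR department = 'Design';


Filtering: department = 'Legal' OR 'Design'
Matching: 1 rows

1 rows:
Iris, Legal


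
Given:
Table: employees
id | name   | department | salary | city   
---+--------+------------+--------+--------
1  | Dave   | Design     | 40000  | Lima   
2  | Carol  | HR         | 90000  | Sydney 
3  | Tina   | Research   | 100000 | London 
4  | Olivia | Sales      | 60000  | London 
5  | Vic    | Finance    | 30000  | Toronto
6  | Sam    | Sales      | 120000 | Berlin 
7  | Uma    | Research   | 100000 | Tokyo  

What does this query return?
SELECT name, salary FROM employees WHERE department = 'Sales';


Filtering: department = 'Sales'
Matching rows: 2

2 rows:
Olivia, 60000
Sam, 120000


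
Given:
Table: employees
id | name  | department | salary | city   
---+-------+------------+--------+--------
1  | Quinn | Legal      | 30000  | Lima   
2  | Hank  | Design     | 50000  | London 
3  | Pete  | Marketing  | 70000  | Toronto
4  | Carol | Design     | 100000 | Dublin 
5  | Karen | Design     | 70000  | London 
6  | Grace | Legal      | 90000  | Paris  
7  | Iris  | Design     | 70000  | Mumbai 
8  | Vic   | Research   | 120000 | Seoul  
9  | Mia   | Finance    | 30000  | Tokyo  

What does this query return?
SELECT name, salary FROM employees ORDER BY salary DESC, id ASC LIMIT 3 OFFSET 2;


Sort by salary DESC (id ASC tiebreak), then skip 2 and take 3
Rows 3 through 5

3 rows:
Grace, 90000
Pete, 70000
Karen, 70000


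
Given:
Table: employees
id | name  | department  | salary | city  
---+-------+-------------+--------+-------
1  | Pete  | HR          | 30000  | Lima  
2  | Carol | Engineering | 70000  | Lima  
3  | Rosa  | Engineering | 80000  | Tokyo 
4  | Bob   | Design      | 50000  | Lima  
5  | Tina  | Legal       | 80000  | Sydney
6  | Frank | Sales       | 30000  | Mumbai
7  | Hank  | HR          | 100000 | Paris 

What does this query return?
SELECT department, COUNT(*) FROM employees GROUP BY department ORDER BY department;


Assigning each row to its department group:
  Pete -> HR
  Carol -> Engineering
  Rosa -> Engineering
  Bob -> Design
  Tina -> Legal
  Frank -> Sales
  Hank -> HR


5 groups:
Design, 1
Engineering, 2
HR, 2
Legal, 1
Sales, 1


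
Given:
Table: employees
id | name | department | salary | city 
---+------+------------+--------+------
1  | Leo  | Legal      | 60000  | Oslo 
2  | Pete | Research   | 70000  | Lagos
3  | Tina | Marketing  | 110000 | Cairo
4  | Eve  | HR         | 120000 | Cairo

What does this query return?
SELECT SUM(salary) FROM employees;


SUM(salary) = 60000 + 70000 + 110000 + 120000 = 360000

360000


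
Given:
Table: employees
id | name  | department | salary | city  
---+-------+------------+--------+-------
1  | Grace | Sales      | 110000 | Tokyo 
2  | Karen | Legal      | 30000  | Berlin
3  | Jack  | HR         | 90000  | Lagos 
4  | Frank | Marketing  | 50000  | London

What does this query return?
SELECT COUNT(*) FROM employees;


COUNT(*) counts all rows

4


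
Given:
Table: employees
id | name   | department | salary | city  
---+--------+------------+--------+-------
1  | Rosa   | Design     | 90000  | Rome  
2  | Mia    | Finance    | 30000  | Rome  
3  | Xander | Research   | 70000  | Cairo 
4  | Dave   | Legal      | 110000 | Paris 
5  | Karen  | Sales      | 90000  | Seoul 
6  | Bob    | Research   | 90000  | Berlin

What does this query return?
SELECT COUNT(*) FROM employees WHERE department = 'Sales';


Counting rows where department = 'Sales'
  Karen -> MATCH


1


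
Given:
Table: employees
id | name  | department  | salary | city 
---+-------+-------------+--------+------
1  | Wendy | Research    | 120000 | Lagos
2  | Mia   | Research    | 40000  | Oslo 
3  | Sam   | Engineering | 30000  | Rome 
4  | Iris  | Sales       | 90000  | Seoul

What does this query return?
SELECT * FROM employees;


SELECT * returns all 4 rows with all columns

4 rows:
1, Wendy, Research, 120000, Lagos
2, Mia, Research, 40000, Oslo
3, Sam, Engineering, 30000, Rome
4, Iris, Sales, 90000, Seoul


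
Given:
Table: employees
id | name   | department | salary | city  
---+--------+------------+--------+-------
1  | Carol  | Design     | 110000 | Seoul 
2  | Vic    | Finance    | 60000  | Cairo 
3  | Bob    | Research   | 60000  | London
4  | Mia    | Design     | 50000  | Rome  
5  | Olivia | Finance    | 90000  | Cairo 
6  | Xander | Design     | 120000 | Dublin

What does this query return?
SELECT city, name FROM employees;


Projecting columns: city, name

6 rows:
Seoul, Carol
Cairo, Vic
London, Bob
Rome, Mia
Cairo, Olivia
Dublin, Xander


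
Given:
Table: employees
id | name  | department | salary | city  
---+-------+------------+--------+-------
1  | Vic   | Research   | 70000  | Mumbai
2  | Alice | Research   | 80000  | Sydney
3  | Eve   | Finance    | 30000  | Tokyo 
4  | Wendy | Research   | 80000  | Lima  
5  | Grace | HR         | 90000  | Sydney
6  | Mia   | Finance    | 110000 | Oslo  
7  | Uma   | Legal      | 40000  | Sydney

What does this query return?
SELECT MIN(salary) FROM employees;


Salaries: 70000, 80000, 30000, 80000, 90000, 110000, 40000
MIN = 30000

30000


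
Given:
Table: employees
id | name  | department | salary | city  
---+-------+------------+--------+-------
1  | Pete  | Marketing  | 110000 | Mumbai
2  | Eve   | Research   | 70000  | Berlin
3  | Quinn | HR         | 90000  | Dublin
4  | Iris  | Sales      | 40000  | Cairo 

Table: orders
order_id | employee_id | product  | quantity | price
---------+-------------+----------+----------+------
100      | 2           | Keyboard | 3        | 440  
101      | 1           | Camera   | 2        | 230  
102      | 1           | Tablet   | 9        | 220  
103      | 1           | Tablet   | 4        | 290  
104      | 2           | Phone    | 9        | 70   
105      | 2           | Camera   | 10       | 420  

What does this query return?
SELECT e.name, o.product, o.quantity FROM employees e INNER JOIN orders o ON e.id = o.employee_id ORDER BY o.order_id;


Joining employees.id = orders.employee_id:
  employee Eve (id=2) -> order Keyboard
  employee Pete (id=1) -> order Camera
  employee Pete (id=1) -> order Tablet
  employee Pete (id=1) -> order Tablet
  employee Eve (id=2) -> order Phone
  employee Eve (id=2) -> order Camera


6 rows:
Eve, Keyboard, 3
Pete, Camera, 2
Pete, Tablet, 9
Pete, Tablet, 4
Eve, Phone, 9
Eve, Camera, 10


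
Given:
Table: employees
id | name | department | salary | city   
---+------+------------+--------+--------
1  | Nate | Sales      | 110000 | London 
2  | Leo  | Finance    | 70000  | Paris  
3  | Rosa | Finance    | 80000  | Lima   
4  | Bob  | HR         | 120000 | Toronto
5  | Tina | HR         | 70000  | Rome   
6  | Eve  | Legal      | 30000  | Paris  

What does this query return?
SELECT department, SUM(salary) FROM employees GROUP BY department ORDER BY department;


Summing salary within each department:
  Finance: 70000 + 80000 = 150000
  HR: 120000 + 70000 = 190000
  Legal: 30000 = 30000
  Sales: 110000 = 110000


4 groups:
Finance, 150000
HR, 190000
Legal, 30000
Sales, 110000


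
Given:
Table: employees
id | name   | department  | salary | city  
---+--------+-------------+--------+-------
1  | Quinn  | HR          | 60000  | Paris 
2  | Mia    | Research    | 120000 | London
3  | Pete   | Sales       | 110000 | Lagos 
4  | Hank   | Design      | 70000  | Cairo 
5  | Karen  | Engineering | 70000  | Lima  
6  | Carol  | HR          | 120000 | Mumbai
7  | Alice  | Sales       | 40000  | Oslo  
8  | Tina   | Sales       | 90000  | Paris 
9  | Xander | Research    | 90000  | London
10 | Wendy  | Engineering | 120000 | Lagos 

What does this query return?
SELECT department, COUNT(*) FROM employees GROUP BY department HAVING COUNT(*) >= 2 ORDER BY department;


Groups with count >= 2:
  Engineering: 2 -> PASS
  HR: 2 -> PASS
  Research: 2 -> PASS
  Sales: 3 -> PASS
  Design: 1 -> filtered out


4 groups:
Engineering, 2
HR, 2
Research, 2
Sales, 3


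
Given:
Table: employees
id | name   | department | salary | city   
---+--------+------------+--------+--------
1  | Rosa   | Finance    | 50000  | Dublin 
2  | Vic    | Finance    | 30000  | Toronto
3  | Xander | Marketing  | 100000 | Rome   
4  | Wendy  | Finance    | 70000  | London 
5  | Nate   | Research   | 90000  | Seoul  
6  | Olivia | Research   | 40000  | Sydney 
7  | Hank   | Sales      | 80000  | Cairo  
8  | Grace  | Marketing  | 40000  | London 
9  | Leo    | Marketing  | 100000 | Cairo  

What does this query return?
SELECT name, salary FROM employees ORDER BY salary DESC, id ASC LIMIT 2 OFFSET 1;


Sort by salary DESC (id ASC tiebreak), then skip 1 and take 2
Rows 2 through 3

2 rows:
Leo, 100000
Nate, 90000


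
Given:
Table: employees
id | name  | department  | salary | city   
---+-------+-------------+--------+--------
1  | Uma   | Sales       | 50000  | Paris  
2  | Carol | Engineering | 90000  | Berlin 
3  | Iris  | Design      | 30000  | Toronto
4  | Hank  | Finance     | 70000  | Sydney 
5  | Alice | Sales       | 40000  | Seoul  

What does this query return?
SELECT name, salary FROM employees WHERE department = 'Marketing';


Filtering: department = 'Marketing'
Matching rows: 0

Empty result set (0 rows)


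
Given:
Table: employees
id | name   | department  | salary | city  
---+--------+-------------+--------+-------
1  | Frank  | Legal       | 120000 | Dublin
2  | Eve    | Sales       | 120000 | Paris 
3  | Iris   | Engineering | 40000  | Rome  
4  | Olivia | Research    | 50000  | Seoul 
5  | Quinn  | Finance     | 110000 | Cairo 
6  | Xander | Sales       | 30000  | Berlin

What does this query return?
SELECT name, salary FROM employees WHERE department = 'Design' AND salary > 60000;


Filtering: department = 'Design' AND salary > 60000
Matching: 0 rows

Empty result set (0 rows)


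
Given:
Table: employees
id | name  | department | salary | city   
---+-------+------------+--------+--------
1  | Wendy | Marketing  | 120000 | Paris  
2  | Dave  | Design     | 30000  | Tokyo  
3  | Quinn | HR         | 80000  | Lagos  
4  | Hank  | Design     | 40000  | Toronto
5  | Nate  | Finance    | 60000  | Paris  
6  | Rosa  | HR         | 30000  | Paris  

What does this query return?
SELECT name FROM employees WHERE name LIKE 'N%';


LIKE 'N%' matches names starting with 'N'
Matching: 1

1 rows:
Nate


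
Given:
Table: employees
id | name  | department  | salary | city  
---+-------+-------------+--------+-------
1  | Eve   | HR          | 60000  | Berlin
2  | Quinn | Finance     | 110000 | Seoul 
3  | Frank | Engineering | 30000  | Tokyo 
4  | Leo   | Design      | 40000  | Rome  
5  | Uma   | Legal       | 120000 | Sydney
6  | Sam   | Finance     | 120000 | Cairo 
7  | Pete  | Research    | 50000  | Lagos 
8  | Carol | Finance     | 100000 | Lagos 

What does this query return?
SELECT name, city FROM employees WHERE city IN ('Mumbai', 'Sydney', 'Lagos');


Filtering: city IN ('Mumbai', 'Sydney', 'Lagos')
Matching: 3 rows

3 rows:
Uma, Sydney
Pete, Lagos
Carol, Lagos


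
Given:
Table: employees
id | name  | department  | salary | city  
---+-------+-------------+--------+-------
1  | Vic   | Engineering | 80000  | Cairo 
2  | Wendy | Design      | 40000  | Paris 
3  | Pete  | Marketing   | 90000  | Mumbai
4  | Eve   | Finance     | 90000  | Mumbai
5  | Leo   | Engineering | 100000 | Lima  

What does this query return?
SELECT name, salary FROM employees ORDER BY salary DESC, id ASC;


Sorting by salary DESC, then id ASC for ties

5 rows:
Leo, 100000
Pete, 90000
Eve, 90000
Vic, 80000
Wendy, 40000


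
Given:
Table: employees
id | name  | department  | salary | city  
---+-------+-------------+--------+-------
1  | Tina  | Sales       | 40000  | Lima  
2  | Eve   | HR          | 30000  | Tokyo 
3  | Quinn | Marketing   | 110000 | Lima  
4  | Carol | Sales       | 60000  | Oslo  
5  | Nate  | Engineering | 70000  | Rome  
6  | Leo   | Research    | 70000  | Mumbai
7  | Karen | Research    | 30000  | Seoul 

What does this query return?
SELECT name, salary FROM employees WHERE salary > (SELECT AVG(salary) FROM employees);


Subquery: AVG(salary) = 58571.43
Filtering: salary > 58571.43
  Quinn (110000) -> MATCH
  Carol (60000) -> MATCH
  Nate (70000) -> MATCH
  Leo (70000) -> MATCH


4 rows:
Quinn, 110000
Carol, 60000
Nate, 70000
Leo, 70000


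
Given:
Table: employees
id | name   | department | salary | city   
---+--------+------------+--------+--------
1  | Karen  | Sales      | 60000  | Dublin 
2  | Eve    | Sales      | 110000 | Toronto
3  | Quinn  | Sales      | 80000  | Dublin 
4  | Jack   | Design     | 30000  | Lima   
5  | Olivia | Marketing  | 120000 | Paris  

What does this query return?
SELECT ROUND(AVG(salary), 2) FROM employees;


SUM(salary) = 400000
COUNT = 5
ROUND(AVG, 2) = ROUND(400000 / 5, 2) = 80000.0

80000.0


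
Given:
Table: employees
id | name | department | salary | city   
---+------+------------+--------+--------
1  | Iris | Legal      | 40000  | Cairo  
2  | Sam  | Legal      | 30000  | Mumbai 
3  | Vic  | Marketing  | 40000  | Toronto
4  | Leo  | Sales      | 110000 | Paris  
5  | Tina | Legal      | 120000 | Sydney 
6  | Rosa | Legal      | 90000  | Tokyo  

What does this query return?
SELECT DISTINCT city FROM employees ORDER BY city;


All 'city' values (row order): Cairo, Mumbai, Toronto, Paris, Sydney, Tokyo
Removing duplicates leaves 6 unique value(s).

6 values:
Cairo
Mumbai
Paris
Sydney
Tokyo
Toronto


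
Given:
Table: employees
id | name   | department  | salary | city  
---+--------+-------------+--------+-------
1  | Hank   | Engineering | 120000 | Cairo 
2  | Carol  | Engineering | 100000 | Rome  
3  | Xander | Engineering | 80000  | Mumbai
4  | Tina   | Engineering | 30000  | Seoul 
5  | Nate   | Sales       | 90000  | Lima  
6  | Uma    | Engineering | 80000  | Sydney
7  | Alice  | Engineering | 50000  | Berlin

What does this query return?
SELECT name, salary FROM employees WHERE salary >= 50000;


Filtering: salary >= 50000
Matching: 6 rows

6 rows:
Hank, 120000
Carol, 100000
Xander, 80000
Nate, 90000
Uma, 80000
Alice, 50000


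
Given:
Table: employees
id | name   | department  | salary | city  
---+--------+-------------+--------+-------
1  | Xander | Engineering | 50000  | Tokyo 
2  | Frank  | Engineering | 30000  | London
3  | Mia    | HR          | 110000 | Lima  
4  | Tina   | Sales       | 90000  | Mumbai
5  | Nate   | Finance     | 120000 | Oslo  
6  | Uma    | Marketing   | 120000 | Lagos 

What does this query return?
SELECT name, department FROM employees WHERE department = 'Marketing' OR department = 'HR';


Filtering: department = 'Marketing' OR 'HR'
Matching: 2 rows

2 rows:
Mia, HR
Uma, Marketing


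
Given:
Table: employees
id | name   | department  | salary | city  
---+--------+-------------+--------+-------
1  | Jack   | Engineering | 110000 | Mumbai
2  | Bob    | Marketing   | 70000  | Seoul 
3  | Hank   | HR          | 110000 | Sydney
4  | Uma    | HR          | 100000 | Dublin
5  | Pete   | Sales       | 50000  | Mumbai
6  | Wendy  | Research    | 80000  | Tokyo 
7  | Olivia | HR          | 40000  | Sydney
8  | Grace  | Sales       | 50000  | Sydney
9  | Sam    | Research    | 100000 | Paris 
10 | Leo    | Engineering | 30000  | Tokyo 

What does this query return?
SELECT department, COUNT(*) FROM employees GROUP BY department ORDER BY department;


Assigning each row to its department group:
  Jack -> Engineering
  Bob -> Marketing
  Hank -> HR
  Uma -> HR
  Pete -> Sales
  Wendy -> Research
  Olivia -> HR
  Grace -> Sales
  Sam -> Research
  Leo -> Engineering


5 groups:
Engineering, 2
HR, 3
Marketing, 1
Research, 2
Sales, 2


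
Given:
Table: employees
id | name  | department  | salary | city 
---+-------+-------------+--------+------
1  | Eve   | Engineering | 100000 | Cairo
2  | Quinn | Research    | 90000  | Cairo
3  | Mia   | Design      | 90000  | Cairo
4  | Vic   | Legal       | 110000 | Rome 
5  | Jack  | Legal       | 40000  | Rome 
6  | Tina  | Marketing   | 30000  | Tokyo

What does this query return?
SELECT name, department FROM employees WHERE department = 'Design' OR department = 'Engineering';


Filtering: department = 'Design' OR 'Engineering'
Matching: 2 rows

2 rows:
Eve, Engineering
Mia, Design


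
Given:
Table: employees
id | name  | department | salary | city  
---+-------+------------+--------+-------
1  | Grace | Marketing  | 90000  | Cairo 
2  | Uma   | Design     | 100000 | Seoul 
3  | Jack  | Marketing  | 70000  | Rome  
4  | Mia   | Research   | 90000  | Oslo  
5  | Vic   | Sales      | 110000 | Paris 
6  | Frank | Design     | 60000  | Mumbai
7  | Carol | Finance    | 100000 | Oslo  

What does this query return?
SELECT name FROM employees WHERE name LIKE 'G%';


LIKE 'G%' matches names starting with 'G'
Matching: 1

1 rows:
Grace


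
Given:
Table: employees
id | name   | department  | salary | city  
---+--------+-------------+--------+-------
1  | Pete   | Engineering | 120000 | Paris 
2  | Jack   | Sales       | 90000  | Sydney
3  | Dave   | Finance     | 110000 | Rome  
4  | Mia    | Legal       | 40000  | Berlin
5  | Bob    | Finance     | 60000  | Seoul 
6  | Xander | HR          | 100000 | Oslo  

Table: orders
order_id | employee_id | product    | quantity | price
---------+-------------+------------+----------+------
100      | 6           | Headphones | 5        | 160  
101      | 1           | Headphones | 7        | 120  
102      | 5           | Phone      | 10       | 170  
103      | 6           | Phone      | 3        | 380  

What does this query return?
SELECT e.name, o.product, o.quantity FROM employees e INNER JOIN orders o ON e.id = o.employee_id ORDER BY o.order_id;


Joining employees.id = orders.employee_id:
  employee Xander (id=6) -> order Headphones
  employee Pete (id=1) -> order Headphones
  employee Bob (id=5) -> order Phone
  employee Xander (id=6) -> order Phone


4 rows:
Xander, Headphones, 5
Pete, Headphones, 7
Bob, Phone, 10
Xander, Phone, 3


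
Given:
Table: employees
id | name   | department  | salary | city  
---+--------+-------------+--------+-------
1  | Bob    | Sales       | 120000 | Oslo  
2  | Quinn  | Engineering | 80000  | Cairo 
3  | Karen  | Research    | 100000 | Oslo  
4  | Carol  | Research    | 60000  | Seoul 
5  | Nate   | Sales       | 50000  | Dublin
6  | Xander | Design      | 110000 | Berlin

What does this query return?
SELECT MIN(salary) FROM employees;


Salaries: 120000, 80000, 100000, 60000, 50000, 110000
MIN = 50000

50000


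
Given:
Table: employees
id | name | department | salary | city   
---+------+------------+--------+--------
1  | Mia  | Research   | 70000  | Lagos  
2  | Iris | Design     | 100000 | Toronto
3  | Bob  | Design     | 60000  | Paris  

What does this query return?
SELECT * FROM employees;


SELECT * returns all 3 rows with all columns

3 rows:
1, Mia, Research, 70000, Lagos
2, Iris, Design, 100000, Toronto
3, Bob, Design, 60000, Paris


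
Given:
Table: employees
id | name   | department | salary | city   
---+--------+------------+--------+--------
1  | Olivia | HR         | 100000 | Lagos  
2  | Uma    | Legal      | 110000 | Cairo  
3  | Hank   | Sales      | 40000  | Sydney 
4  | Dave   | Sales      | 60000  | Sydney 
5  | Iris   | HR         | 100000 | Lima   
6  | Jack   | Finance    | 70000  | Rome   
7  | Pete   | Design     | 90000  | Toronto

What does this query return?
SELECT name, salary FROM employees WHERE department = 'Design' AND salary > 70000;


Filtering: department = 'Design' AND salary > 70000
Matching: 1 rows

1 rows:
Pete, 90000


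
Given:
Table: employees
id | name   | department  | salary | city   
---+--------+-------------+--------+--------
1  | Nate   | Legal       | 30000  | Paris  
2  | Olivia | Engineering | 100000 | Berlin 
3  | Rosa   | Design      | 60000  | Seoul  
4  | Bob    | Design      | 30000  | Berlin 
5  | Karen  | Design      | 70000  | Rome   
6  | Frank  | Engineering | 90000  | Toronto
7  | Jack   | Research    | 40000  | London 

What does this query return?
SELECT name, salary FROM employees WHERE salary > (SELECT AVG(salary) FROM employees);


Subquery: AVG(salary) = 60000.0
Filtering: salary > 60000.0
  Olivia (100000) -> MATCH
  Karen (70000) -> MATCH
  Frank (90000) -> MATCH


3 rows:
Olivia, 100000
Karen, 70000
Frank, 90000


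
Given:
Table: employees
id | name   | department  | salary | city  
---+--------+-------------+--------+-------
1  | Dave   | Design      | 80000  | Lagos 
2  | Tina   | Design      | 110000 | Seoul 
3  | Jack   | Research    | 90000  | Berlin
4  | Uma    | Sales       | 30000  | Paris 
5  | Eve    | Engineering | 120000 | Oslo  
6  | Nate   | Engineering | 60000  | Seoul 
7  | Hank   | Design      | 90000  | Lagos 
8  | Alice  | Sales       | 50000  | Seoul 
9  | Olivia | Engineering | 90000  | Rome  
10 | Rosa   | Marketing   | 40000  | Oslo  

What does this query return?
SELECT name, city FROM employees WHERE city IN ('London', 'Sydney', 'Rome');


Filtering: city IN ('London', 'Sydney', 'Rome')
Matching: 1 rows

1 rows:
Olivia, Rome


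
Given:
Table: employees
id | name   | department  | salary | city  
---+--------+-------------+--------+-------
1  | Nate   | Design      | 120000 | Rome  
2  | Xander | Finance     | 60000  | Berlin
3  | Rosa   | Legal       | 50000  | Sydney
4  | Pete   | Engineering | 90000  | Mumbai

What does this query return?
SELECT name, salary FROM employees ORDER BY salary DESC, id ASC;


Sorting by salary DESC, then id ASC for ties

4 rows:
Nate, 120000
Pete, 90000
Xander, 60000
Rosa, 50000


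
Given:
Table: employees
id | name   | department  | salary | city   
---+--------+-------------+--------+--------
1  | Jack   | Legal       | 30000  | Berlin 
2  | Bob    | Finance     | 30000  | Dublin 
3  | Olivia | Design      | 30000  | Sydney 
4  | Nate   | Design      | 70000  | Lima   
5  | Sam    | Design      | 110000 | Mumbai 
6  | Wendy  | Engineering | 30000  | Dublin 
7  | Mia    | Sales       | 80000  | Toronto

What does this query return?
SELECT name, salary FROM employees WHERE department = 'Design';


Filtering: department = 'Design'
Matching rows: 3

3 rows:
Olivia, 30000
Nate, 70000
Sam, 110000


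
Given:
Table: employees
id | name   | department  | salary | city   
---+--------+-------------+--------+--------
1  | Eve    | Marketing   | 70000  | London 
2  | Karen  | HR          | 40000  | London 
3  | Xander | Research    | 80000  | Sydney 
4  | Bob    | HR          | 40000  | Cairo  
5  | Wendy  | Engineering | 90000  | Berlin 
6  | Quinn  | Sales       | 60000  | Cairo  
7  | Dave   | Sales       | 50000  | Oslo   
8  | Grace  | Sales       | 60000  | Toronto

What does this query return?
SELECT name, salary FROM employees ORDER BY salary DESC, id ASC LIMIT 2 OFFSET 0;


Sort by salary DESC (id ASC tiebreak), then skip 0 and take 2
Rows 1 through 2

2 rows:
Wendy, 90000
Xander, 80000


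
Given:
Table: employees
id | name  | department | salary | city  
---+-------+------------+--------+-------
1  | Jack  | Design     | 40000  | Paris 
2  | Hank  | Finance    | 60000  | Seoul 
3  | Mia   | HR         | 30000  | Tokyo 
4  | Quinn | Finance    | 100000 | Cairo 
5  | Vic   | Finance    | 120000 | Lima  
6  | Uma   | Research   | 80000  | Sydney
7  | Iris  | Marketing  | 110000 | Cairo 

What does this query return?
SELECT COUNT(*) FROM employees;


COUNT(*) counts all rows

7


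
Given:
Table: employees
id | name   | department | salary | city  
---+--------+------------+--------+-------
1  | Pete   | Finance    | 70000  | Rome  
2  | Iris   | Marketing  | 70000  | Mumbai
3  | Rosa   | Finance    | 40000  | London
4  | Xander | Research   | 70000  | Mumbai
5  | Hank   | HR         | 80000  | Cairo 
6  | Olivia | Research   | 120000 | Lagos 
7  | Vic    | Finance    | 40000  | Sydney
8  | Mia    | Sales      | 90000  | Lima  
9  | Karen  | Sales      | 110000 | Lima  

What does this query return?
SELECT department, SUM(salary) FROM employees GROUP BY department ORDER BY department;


Summing salary within each department:
  Finance: 70000 + 40000 + 40000 = 150000
  HR: 80000 = 80000
  Marketing: 70000 = 70000
  Research: 70000 + 120000 = 190000
  Sales: 90000 + 110000 = 200000


5 groups:
Finance, 150000
HR, 80000
Marketing, 70000
Research, 190000
Sales, 200000


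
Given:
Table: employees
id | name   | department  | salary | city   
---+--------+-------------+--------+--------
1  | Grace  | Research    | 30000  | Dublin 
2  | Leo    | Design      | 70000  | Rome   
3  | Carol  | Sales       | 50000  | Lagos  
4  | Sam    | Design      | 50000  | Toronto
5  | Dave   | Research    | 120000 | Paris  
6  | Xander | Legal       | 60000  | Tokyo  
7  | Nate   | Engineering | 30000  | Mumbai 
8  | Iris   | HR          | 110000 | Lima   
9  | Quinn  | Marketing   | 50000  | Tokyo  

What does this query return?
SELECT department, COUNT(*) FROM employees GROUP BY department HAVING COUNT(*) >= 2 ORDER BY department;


Groups with count >= 2:
  Design: 2 -> PASS
  Research: 2 -> PASS
  Engineering: 1 -> filtered out
  HR: 1 -> filtered out
  Legal: 1 -> filtered out
  Marketing: 1 -> filtered out
  Sales: 1 -> filtered out


2 groups:
Design, 2
Research, 2


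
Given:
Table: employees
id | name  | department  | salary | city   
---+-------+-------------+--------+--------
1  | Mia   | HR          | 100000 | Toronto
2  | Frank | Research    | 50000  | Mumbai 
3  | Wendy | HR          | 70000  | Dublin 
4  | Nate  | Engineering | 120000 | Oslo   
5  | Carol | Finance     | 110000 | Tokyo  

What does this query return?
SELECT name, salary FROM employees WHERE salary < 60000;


Filtering: salary < 60000
Matching: 1 rows

1 rows:
Frank, 50000


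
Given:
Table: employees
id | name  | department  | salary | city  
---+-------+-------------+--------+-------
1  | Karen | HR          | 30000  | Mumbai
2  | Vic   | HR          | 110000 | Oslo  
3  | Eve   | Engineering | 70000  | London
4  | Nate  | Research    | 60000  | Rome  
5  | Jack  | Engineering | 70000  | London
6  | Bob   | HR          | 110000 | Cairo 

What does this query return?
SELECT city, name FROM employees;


Projecting columns: city, name

6 rows:
Mumbai, Karen
Oslo, Vic
London, Eve
Rome, Nate
London, Jack
Cairo, Bob


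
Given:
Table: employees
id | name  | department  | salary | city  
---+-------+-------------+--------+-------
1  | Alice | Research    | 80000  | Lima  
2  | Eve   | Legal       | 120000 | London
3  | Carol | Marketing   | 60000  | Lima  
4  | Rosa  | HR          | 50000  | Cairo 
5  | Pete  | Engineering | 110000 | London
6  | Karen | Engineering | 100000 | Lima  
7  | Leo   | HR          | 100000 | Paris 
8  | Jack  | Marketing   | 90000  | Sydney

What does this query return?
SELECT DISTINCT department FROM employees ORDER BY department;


All 'department' values (row order): Research, Legal, Marketing, HR, Engineering, Engineering, HR, Marketing
Removing duplicates leaves 5 unique value(s).

5 values:
Engineering
HR
Legal
Marketing
Research


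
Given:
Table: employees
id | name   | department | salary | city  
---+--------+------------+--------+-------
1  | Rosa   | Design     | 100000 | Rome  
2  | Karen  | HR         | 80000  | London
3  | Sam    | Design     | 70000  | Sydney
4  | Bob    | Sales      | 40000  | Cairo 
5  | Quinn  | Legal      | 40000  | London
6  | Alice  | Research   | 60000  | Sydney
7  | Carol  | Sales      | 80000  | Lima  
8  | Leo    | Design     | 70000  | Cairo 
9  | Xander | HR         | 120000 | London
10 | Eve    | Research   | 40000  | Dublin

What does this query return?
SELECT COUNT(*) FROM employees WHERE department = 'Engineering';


Counting rows where department = 'Engineering'


0


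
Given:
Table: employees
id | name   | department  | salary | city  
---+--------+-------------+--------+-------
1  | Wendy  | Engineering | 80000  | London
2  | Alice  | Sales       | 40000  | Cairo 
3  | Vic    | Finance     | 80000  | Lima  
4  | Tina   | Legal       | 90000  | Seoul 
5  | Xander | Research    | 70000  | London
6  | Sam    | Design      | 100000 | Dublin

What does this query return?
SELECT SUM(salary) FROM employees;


SUM(salary) = 80000 + 40000 + 80000 + 90000 + 70000 + 100000 = 460000

460000


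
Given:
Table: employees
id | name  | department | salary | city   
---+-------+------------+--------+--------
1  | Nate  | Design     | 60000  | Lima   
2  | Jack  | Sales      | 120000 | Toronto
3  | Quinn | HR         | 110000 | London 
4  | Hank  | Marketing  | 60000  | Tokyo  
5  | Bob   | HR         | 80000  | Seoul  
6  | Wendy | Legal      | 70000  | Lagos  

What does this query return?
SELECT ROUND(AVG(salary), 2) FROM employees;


SUM(salary) = 500000
COUNT = 6
ROUND(AVG, 2) = ROUND(500000 / 6, 2) = 83333.33

83333.33


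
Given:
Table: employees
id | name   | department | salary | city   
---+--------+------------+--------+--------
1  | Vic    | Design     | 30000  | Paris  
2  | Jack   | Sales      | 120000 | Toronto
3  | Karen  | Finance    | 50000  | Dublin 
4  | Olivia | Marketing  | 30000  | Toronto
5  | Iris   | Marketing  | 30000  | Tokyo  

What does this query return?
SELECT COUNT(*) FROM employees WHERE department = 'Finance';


Counting rows where department = 'Finance'
  Karen -> MATCH


1


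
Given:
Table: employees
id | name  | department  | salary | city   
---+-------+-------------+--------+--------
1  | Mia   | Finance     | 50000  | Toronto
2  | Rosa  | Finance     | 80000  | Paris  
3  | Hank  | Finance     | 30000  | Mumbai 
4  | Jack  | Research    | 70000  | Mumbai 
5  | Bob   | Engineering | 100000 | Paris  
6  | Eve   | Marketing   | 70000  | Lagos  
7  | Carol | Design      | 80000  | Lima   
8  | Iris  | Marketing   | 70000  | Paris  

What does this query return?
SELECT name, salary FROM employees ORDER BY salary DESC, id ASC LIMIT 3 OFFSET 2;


Sort by salary DESC (id ASC tiebreak), then skip 2 and take 3
Rows 3 through 5

3 rows:
Carol, 80000
Jack, 70000
Eve, 70000


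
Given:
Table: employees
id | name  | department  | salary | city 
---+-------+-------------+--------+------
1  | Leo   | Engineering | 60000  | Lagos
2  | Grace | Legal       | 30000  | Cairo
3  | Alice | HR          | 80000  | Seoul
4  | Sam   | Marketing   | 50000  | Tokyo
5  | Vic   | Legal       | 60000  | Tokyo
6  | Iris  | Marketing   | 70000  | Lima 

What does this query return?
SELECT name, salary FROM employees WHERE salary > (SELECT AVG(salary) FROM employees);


Subquery: AVG(salary) = 58333.33
Filtering: salary > 58333.33
  Leo (60000) -> MATCH
  Alice (80000) -> MATCH
  Vic (60000) -> MATCH
  Iris (70000) -> MATCH


4 rows:
Leo, 60000
Alice, 80000
Vic, 60000
Iris, 70000


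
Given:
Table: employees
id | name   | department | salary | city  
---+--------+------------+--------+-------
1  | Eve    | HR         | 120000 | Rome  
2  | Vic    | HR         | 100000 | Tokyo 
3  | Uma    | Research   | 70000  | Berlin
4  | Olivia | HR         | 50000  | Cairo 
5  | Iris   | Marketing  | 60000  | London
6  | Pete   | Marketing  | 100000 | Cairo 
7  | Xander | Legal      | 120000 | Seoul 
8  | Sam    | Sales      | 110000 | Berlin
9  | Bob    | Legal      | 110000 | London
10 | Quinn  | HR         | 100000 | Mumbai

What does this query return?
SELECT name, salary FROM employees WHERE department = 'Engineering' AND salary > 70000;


Filtering: department = 'Engineering' AND salary > 70000
Matching: 0 rows

Empty result set (0 rows)


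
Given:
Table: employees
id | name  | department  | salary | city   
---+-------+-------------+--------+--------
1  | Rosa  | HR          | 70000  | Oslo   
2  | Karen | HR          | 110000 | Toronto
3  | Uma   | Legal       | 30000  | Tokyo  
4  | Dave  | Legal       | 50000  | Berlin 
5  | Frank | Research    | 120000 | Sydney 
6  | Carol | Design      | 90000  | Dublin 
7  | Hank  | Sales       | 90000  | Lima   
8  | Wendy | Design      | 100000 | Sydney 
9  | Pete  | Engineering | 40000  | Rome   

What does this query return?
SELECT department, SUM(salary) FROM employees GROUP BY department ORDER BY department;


Summing salary within each department:
  Design: 90000 + 100000 = 190000
  Engineering: 40000 = 40000
  HR: 70000 + 110000 = 180000
  Legal: 30000 + 50000 = 80000
  Research: 120000 = 120000
  Sales: 90000 = 90000


6 groups:
Design, 190000
Engineering, 40000
HR, 180000
Legal, 80000
Research, 120000
Sales, 90000


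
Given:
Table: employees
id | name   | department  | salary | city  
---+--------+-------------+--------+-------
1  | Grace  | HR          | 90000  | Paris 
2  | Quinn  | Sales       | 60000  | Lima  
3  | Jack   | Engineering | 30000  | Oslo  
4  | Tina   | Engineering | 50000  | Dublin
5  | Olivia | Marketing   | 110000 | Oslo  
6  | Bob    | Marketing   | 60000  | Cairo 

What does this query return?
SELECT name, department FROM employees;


Projecting columns: name, department

6 rows:
Grace, HR
Quinn, Sales
Jack, Engineering
Tina, Engineering
Olivia, Marketing
Bob, Marketing


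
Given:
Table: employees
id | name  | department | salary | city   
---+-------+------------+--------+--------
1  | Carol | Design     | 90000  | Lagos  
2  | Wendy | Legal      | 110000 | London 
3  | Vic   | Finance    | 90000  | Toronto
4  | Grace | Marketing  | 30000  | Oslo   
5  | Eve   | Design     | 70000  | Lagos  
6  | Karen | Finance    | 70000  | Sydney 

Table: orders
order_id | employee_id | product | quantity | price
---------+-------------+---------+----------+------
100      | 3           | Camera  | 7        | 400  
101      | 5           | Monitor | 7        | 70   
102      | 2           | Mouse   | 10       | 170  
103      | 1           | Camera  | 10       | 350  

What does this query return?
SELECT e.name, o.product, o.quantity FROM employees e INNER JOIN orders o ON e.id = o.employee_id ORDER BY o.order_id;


Joining employees.id = orders.employee_id:
  employee Vic (id=3) -> order Camera
  employee Eve (id=5) -> order Monitor
  employee Wendy (id=2) -> order Mouse
  employee Carol (id=1) -> order Camera


4 rows:
Vic, Camera, 7
Eve, Monitor, 7
Wendy, Mouse, 10
Carol, Camera, 10
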